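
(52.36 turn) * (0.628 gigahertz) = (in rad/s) 2.066e+11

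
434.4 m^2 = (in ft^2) 4676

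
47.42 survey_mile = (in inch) 3.005e+06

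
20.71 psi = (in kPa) 142.8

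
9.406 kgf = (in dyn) 9.224e+06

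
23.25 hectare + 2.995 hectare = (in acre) 64.85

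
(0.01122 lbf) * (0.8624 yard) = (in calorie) 0.009407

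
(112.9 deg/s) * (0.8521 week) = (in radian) 1.015e+06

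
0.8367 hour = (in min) 50.2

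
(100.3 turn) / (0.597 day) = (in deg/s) 0.7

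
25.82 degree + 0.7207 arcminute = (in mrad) 450.9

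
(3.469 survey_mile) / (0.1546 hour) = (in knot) 19.5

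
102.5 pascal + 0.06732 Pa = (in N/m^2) 102.6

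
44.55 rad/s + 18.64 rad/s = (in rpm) 603.4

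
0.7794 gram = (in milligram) 779.4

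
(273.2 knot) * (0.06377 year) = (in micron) 2.826e+14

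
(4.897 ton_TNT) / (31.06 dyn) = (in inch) 2.597e+15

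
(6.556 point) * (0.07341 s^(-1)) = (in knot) 0.00033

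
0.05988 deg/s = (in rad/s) 0.001045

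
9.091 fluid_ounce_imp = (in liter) 0.2583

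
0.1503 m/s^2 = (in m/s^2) 0.1503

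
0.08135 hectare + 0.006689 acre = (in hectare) 0.08406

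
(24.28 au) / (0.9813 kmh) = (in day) 1.542e+08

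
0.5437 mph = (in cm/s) 24.31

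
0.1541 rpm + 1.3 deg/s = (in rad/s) 0.03883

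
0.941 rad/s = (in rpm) 8.986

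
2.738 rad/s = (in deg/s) 156.9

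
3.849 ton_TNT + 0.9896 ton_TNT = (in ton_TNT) 4.839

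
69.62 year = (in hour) 6.099e+05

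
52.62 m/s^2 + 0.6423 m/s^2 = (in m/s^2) 53.26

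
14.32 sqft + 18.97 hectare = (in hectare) 18.97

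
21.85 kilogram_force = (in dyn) 2.143e+07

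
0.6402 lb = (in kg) 0.2904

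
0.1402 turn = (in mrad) 880.9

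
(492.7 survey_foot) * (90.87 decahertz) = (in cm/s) 1.365e+07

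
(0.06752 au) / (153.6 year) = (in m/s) 2.085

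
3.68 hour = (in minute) 220.8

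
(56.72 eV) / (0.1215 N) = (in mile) 4.648e-20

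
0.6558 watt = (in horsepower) 0.0008794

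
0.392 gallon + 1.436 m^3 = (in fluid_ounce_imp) 5.059e+04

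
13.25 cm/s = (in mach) 0.0003891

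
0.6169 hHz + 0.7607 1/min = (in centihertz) 6170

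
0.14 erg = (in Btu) 1.327e-11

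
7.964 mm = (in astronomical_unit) 5.324e-14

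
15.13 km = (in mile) 9.401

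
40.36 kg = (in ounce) 1424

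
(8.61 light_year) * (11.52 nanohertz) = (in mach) 2.756e+06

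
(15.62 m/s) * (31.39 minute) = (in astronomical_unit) 1.967e-07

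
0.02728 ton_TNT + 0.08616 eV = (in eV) 7.124e+26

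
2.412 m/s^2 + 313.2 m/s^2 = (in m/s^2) 315.6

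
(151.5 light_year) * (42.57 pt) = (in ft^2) 2.317e+17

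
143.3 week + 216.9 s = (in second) 8.667e+07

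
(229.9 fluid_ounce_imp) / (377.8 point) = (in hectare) 4.901e-06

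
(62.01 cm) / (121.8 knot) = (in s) 0.009896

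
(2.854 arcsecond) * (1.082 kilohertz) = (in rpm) 0.143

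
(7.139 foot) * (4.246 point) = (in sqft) 0.03508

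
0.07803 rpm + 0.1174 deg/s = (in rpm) 0.0976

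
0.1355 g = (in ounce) 0.00478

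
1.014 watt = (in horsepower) 0.00136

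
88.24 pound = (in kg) 40.02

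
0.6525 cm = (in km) 6.525e-06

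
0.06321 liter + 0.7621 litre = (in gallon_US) 0.218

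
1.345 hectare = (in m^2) 1.345e+04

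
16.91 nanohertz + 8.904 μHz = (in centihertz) 0.0008921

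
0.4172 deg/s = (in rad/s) 0.007282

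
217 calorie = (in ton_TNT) 2.17e-07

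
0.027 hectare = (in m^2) 270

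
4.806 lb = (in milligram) 2.18e+06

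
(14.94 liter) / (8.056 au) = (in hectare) 1.24e-18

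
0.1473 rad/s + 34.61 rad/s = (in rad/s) 34.76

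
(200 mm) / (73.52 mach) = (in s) 7.989e-06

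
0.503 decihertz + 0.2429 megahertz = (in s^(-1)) 2.429e+05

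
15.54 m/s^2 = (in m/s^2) 15.54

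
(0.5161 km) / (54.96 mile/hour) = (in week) 3.473e-05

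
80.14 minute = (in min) 80.14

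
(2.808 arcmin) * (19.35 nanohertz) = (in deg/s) 9.056e-10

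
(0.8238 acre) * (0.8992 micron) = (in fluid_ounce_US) 101.4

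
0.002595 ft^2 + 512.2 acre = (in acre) 512.2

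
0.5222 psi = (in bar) 0.036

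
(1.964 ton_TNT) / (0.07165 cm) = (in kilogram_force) 1.169e+12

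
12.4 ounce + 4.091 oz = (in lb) 1.031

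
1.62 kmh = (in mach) 0.001322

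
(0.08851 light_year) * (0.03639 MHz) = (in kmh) 1.097e+20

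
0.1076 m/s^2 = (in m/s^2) 0.1076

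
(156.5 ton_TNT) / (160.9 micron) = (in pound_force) 9.149e+14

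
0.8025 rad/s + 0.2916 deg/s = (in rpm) 7.712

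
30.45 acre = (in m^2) 1.232e+05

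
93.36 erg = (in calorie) 2.231e-06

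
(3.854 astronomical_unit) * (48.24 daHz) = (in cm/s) 2.781e+16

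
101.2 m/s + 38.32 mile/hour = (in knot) 230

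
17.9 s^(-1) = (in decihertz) 179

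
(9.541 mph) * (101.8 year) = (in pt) 3.881e+13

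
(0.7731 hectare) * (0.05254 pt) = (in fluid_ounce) 4845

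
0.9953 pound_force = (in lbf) 0.9953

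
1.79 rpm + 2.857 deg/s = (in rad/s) 0.2373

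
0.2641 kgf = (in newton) 2.59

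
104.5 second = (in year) 3.314e-06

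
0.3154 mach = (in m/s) 107.4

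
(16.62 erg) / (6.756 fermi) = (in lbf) 5.53e+07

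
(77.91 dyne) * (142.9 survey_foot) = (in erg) 3.393e+05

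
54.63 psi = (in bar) 3.767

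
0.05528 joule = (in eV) 3.45e+17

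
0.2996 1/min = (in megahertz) 4.993e-09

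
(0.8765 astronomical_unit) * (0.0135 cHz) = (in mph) 3.96e+07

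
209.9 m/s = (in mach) 0.6164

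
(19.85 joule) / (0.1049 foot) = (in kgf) 63.31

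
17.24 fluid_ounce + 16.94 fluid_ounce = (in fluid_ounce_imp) 35.58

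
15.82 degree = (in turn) 0.04394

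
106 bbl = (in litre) 1.685e+04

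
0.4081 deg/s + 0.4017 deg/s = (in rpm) 0.135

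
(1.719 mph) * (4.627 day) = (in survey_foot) 1.008e+06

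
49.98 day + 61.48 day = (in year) 0.3054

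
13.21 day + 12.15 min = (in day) 13.22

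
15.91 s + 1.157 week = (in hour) 194.4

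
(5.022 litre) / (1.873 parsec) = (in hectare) 8.689e-24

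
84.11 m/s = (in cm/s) 8411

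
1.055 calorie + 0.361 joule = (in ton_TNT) 1.141e-09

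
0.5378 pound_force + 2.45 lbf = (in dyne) 1.329e+06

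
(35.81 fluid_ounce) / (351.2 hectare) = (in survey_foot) 9.893e-10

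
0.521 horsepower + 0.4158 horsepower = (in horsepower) 0.9368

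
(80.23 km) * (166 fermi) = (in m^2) 1.332e-08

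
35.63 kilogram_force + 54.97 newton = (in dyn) 4.044e+07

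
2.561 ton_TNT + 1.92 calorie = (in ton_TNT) 2.561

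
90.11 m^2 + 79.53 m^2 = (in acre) 0.04192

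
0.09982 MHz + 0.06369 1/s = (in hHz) 998.2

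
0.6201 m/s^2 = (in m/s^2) 0.6201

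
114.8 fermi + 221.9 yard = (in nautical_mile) 0.1096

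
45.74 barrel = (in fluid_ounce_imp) 2.559e+05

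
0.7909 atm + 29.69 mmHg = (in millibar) 841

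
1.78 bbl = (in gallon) 74.76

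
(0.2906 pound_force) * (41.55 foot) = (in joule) 16.37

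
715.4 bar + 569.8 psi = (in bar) 754.7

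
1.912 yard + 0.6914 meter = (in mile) 0.001516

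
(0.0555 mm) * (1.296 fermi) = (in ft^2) 7.742e-19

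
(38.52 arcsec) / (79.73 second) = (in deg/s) 0.0001342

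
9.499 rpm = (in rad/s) 0.9947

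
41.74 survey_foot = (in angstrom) 1.272e+11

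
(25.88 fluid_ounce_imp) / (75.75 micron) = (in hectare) 0.0009707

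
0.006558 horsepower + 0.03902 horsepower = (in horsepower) 0.04558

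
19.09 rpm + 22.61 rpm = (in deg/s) 250.2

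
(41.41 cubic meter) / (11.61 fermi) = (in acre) 8.814e+11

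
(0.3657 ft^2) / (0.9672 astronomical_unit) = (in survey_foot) 7.704e-13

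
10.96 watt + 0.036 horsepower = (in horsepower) 0.0507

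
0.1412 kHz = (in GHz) 1.412e-07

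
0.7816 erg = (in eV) 4.878e+11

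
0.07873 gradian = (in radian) 0.001237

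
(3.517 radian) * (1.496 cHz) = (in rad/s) 0.05261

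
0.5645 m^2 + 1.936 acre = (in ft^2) 8.434e+04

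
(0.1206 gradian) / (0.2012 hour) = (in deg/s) 0.0001499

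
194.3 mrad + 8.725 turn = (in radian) 55.02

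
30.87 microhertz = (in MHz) 3.087e-11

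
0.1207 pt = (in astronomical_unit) 2.846e-16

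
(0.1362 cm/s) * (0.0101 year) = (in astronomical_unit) 2.9e-09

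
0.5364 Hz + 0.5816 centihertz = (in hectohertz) 0.005422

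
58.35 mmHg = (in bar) 0.07779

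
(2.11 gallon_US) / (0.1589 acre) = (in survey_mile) 7.718e-09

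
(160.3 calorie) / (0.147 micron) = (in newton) 4.563e+09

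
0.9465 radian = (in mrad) 946.5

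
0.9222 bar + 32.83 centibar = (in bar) 1.25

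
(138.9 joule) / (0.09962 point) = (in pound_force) 8.885e+05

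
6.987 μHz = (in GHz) 6.987e-15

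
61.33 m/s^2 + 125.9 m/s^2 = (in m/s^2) 187.2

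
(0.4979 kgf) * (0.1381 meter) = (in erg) 6.743e+06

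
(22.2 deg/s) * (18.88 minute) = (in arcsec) 9.053e+07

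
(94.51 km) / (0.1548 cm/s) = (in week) 100.9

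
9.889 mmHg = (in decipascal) 1.318e+04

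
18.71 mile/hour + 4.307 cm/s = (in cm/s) 840.7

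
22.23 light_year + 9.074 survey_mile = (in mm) 2.103e+20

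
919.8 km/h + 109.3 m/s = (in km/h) 1313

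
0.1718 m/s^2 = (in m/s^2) 0.1718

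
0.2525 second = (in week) 4.175e-07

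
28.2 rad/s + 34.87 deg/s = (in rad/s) 28.81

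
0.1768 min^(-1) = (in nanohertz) 2.947e+06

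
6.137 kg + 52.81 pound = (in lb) 66.34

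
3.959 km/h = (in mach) 0.00323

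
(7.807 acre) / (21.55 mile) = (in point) 2582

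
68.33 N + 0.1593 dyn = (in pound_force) 15.36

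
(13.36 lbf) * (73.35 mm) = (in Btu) 0.004132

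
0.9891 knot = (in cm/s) 50.88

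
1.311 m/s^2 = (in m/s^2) 1.311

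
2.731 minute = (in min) 2.731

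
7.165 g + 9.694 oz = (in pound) 0.6217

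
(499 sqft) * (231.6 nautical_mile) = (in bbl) 1.251e+08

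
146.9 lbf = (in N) 653.4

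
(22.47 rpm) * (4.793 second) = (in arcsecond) 2.326e+06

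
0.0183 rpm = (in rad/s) 0.001916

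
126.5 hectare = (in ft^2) 1.362e+07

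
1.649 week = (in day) 11.54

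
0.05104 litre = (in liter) 0.05104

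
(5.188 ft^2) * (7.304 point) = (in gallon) 0.3281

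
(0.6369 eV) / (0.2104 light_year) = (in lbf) 1.152e-35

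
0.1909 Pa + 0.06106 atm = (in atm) 0.06106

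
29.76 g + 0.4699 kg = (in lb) 1.102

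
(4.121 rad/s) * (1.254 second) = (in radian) 5.168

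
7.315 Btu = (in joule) 7718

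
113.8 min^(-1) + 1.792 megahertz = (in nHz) 1.792e+15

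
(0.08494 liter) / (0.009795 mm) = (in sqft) 93.34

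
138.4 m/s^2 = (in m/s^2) 138.4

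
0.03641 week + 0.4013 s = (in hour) 6.117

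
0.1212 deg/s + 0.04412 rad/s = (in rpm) 0.4415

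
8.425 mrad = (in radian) 0.008425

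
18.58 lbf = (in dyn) 8.265e+06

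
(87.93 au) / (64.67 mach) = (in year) 18.94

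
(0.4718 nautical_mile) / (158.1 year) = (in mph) 3.92e-07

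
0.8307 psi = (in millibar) 57.27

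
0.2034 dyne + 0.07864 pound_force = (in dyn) 3.498e+04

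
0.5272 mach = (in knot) 348.9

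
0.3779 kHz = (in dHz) 3779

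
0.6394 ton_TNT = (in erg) 2.675e+16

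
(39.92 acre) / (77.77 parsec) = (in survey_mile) 4.183e-17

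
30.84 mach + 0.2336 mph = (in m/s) 1.05e+04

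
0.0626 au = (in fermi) 9.365e+24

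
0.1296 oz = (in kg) 0.003674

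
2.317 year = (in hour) 2.03e+04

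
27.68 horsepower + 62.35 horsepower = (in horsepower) 90.03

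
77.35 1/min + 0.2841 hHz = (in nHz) 2.97e+10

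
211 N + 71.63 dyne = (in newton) 211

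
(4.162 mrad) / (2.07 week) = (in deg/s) 1.905e-07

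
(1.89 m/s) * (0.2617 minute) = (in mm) 2.968e+04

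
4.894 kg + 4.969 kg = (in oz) 347.9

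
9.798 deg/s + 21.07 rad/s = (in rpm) 202.8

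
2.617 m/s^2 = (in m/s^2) 2.617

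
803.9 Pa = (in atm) 0.007934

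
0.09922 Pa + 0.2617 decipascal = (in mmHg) 0.0009405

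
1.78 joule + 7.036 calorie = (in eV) 1.949e+20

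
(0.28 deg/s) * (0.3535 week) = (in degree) 5.986e+04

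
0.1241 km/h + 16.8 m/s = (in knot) 32.72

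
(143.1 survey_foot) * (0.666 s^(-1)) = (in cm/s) 2905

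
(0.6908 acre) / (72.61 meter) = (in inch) 1516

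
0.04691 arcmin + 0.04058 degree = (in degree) 0.04136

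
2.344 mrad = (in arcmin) 8.058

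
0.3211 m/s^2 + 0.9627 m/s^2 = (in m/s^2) 1.284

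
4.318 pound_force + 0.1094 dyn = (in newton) 19.21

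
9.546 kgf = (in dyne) 9.361e+06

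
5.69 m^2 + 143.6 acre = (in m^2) 5.811e+05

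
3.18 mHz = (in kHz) 3.18e-06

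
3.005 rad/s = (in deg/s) 172.2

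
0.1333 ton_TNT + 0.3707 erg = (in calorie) 1.333e+08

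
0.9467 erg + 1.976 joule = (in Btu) 0.001873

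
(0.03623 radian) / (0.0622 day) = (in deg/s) 0.0003863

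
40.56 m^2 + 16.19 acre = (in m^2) 6.556e+04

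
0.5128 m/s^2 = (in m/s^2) 0.5128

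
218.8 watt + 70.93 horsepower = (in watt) 5.311e+04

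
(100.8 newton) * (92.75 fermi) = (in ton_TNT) 2.235e-21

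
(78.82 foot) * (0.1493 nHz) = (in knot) 6.972e-09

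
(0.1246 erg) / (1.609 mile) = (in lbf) 1.082e-12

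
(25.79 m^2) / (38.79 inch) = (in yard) 28.63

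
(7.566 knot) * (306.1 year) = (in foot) 1.233e+11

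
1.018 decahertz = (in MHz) 1.018e-05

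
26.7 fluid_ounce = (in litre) 0.7896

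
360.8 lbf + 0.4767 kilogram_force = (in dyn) 1.61e+08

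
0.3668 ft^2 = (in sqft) 0.3668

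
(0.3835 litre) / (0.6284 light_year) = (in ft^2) 6.943e-19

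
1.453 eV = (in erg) 2.328e-12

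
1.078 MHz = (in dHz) 1.078e+07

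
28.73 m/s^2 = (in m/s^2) 28.73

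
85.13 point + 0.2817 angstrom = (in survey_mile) 1.866e-05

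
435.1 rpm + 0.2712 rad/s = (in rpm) 437.7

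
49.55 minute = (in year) 9.427e-05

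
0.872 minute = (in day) 0.0006056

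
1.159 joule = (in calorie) 0.277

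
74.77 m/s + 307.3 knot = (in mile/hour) 520.9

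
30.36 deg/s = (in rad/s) 0.5299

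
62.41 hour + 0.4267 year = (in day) 158.3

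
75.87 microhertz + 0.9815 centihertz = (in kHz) 9.891e-06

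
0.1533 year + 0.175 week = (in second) 4.94e+06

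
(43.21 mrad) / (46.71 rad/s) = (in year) 2.933e-11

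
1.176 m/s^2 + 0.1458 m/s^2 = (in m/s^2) 1.322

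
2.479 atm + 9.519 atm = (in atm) 12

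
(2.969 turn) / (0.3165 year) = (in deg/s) 0.0001071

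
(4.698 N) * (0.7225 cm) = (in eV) 2.119e+17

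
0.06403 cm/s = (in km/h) 0.002305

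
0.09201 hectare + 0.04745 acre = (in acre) 0.2748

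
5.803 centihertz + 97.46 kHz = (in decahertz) 9746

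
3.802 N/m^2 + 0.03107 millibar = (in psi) 0.001002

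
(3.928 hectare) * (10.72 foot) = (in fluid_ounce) 4.34e+09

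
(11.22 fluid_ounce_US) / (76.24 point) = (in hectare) 1.234e-06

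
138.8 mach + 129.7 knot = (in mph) 1.059e+05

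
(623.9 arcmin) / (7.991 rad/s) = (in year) 7.202e-10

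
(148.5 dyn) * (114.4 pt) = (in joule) 5.993e-05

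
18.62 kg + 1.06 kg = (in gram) 1.968e+04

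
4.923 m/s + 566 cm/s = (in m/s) 10.58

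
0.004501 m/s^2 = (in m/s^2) 0.004501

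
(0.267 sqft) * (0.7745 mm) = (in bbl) 0.0001208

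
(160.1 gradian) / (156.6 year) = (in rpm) 4.863e-09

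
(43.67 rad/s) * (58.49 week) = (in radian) 1.545e+09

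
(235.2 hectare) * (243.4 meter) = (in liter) 5.725e+11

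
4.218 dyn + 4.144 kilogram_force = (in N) 40.64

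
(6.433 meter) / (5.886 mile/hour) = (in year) 7.752e-08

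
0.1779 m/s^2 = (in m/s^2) 0.1779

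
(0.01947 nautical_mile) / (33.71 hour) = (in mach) 8.726e-07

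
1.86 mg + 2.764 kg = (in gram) 2764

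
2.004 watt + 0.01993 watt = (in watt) 2.024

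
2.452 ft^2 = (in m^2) 0.2278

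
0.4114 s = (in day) 4.762e-06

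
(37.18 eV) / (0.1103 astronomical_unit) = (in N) 3.61e-28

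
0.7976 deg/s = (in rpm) 0.1329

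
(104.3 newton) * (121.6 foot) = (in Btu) 3.664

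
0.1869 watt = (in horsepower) 0.0002506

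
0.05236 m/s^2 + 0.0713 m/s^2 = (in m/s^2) 0.1237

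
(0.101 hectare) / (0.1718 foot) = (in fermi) 1.929e+19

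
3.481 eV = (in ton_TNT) 1.333e-28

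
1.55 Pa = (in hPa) 0.0155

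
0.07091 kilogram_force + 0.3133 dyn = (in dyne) 6.954e+04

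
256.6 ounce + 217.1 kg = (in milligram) 2.244e+08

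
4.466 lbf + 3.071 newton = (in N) 22.94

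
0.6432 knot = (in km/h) 1.191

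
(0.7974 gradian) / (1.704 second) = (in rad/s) 0.007351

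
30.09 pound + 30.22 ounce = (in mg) 1.451e+07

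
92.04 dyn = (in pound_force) 0.0002069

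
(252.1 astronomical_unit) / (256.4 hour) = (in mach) 1.2e+05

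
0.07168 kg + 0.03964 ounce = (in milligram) 7.28e+04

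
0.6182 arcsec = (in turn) 4.77e-07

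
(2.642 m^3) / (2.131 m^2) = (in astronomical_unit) 8.288e-12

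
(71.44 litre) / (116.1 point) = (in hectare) 0.0001744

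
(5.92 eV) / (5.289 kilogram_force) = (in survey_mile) 1.136e-23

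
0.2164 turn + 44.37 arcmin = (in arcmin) 4719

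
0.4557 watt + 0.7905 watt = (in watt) 1.246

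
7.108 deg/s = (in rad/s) 0.1241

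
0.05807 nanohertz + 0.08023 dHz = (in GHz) 8.023e-12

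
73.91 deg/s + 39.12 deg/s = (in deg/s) 113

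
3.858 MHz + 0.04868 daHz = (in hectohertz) 3.858e+04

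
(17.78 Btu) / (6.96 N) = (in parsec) 8.735e-14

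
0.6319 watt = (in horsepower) 0.0008474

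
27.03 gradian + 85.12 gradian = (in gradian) 112.1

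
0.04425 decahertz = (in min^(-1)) 26.55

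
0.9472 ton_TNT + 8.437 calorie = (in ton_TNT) 0.9472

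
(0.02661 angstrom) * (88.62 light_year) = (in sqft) 2.401e+07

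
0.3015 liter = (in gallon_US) 0.07965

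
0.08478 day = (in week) 0.01211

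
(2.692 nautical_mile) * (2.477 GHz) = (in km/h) 4.446e+13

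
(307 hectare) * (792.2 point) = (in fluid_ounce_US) 2.901e+10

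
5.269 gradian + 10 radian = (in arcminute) 3.466e+04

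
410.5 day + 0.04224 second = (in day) 410.5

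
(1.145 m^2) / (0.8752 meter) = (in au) 8.745e-12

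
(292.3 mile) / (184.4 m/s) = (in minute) 42.52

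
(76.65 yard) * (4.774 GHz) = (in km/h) 1.205e+12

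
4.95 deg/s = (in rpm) 0.825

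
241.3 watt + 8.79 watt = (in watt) 250.1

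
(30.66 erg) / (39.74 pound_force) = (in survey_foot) 5.69e-08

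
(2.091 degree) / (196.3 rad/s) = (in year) 5.895e-12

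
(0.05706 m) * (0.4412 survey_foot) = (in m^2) 0.007673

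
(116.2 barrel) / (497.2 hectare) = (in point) 0.01053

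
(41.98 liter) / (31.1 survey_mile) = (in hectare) 8.387e-11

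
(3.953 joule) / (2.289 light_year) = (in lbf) 4.104e-17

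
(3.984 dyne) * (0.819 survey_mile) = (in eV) 3.277e+17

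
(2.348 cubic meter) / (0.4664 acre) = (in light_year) 1.315e-19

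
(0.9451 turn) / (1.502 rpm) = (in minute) 0.6292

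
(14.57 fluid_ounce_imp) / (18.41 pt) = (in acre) 1.575e-05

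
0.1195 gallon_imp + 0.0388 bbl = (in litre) 6.712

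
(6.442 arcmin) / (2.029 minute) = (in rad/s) 1.539e-05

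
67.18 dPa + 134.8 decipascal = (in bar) 0.000202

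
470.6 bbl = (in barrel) 470.6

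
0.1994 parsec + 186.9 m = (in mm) 6.153e+18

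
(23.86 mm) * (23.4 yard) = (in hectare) 5.105e-05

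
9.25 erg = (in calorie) 2.211e-07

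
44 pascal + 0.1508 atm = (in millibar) 153.2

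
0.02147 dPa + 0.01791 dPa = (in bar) 3.938e-08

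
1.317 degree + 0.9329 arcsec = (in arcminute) 79.04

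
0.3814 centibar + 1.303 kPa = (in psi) 0.2443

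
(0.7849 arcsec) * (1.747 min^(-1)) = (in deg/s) 6.348e-06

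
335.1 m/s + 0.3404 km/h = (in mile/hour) 749.8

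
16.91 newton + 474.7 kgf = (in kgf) 476.4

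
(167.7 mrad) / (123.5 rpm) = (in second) 0.01297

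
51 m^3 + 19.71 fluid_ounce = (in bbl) 320.8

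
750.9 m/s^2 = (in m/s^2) 750.9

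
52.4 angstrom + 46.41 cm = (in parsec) 1.504e-17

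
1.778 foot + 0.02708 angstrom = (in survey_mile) 0.0003367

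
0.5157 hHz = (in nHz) 5.157e+10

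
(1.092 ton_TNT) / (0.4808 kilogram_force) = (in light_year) 1.024e-07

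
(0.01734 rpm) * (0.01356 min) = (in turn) 0.0002351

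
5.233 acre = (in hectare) 2.118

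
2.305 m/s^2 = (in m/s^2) 2.305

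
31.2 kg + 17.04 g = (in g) 3.122e+04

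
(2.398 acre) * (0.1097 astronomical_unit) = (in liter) 1.593e+17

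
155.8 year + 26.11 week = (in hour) 1.369e+06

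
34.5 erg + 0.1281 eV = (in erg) 34.5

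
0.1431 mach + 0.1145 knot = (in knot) 94.83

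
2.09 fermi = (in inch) 8.228e-14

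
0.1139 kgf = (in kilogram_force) 0.1139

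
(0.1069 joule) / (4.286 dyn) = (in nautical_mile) 1.347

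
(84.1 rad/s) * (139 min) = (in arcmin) 2.411e+09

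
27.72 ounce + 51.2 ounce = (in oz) 78.92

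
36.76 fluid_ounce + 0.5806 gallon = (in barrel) 0.02066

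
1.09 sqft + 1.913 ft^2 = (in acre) 6.894e-05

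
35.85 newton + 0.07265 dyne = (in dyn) 3.585e+06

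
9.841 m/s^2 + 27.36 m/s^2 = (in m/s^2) 37.2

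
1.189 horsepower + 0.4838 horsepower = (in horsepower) 1.673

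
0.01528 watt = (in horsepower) 2.049e-05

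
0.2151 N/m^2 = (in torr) 0.001613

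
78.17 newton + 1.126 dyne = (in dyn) 7.817e+06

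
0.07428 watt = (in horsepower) 9.961e-05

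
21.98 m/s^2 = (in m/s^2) 21.98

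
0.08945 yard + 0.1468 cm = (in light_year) 8.801e-18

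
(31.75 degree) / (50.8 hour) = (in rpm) 2.894e-05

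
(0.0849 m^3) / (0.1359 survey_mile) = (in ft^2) 0.004178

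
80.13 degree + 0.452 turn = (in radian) 4.239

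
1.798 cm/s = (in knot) 0.03495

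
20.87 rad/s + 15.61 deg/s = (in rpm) 201.9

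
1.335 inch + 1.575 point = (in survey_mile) 2.142e-05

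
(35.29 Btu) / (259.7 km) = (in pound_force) 0.03223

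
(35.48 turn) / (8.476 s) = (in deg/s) 1507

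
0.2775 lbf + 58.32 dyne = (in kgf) 0.1259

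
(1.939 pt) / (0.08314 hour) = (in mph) 5.112e-06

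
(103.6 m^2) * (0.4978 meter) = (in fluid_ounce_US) 1.744e+06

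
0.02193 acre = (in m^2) 88.75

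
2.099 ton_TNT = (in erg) 8.782e+16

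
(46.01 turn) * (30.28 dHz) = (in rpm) 8359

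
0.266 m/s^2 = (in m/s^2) 0.266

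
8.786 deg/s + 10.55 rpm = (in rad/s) 1.258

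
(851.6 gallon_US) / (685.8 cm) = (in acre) 0.0001162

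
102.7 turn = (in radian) 645.3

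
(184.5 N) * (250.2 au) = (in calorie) 1.651e+15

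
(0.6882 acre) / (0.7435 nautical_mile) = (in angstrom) 2.023e+10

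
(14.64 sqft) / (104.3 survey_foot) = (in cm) 4.278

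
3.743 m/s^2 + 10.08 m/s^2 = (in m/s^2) 13.82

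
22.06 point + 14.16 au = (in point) 6.005e+15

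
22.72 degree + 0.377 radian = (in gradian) 49.25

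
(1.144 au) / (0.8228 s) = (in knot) 4.043e+11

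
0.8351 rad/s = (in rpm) 7.975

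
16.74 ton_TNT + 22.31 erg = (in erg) 7.004e+17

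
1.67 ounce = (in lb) 0.1044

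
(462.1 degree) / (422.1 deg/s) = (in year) 3.471e-08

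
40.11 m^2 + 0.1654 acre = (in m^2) 709.5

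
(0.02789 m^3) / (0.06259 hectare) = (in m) 4.456e-05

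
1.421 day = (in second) 1.228e+05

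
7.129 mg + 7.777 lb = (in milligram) 3.528e+06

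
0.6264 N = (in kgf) 0.06388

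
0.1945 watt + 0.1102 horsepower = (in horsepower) 0.1105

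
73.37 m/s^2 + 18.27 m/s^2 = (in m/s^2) 91.64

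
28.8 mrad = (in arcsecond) 5940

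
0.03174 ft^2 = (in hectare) 2.949e-07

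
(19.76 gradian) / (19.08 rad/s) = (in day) 1.883e-07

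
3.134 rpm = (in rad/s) 0.3282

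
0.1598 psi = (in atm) 0.01087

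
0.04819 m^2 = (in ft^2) 0.5187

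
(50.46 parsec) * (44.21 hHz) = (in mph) 1.54e+22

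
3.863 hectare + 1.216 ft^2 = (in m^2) 3.863e+04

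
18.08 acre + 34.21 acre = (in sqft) 2.278e+06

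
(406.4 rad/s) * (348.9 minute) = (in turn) 1.354e+06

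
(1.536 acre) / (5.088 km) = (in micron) 1.222e+06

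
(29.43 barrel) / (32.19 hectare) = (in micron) 14.54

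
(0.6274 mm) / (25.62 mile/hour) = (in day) 6.34e-10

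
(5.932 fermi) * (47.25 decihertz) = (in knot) 5.448e-14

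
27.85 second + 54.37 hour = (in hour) 54.38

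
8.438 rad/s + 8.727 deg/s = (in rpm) 82.03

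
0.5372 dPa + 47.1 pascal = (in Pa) 47.15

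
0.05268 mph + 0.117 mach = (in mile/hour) 89.17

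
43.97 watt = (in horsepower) 0.05896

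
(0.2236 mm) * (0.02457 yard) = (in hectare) 5.024e-10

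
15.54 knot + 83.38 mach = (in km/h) 1.022e+05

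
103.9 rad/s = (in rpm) 992.2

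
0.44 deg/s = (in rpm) 0.07333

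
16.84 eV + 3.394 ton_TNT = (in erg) 1.42e+17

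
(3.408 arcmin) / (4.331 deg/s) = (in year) 4.159e-10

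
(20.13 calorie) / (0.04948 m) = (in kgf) 173.6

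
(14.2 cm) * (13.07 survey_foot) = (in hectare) 5.657e-05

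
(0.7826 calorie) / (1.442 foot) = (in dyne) 7.45e+05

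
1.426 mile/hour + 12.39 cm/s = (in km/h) 2.741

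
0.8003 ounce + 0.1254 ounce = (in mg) 2.624e+04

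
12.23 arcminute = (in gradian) 0.2265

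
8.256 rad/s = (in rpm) 78.84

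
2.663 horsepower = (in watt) 1986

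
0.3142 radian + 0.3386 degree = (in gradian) 20.38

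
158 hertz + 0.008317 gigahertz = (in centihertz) 8.317e+08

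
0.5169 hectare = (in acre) 1.277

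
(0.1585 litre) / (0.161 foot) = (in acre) 7.981e-07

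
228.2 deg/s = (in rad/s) 3.983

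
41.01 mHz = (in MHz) 4.101e-08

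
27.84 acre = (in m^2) 1.127e+05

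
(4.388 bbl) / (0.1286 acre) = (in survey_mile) 8.33e-07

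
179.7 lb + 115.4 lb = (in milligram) 1.339e+08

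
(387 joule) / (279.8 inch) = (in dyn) 5.445e+06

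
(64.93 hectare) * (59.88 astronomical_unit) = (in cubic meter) 5.816e+18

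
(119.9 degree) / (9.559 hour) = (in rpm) 0.0005807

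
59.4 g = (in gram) 59.4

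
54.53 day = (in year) 0.1494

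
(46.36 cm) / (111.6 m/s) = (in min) 6.924e-05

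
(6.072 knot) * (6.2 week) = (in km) 1.171e+04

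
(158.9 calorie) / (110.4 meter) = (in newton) 6.022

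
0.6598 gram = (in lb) 0.001455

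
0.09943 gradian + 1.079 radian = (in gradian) 68.79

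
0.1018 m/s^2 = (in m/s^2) 0.1018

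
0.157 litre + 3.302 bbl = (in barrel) 3.303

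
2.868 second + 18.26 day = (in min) 2.629e+04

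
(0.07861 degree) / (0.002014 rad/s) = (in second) 0.6812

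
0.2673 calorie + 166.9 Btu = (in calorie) 4.209e+04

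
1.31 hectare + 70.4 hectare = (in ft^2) 7.719e+06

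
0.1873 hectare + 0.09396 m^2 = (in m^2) 1873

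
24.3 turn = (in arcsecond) 3.149e+07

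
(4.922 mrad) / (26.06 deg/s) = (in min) 0.0001804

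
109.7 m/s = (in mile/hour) 245.4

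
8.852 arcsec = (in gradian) 0.002732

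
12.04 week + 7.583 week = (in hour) 3297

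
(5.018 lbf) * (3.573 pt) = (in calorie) 0.006724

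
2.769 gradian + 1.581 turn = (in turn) 1.588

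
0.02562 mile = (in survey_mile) 0.02562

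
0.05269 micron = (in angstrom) 526.9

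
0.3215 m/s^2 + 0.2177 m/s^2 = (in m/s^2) 0.5392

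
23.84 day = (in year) 0.06532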